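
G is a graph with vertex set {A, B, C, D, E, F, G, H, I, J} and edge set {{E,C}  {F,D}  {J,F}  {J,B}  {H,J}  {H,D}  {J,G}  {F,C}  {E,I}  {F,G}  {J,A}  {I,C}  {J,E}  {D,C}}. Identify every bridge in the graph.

The edges on the cycle J-F-G-J are not bridges since each lies on that cycle.
But removing J - B disconnects J from B; removing A - J disconnects A from J — these are bridges.

A-J, B-J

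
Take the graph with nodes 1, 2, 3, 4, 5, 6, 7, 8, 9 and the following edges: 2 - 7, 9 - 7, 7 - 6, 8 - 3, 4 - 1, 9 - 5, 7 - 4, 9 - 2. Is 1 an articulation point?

No

Deleting 1 leaves 2 components (was 2), so 1 is not a cut vertex.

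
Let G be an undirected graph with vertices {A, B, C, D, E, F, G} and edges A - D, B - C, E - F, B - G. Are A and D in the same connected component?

Yes

From A we can reach A, D, which includes D.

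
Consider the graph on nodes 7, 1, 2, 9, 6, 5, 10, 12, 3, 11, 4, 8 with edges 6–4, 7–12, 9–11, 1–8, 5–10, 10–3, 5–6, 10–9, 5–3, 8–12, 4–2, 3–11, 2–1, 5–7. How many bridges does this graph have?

0

The edges on the cycle 5-10-9-11-3-5 are not bridges since each lies on that cycle.
Every edge lies on some cycle, so there are no bridges.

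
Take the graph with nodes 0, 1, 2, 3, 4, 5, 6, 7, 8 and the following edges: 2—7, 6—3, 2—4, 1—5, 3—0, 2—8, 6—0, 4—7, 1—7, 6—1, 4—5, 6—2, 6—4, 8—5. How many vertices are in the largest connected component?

Starting from 0 we can reach 0, 1, 2, 3, 4, 5, 6, 7, 8. That is one component of size 9.
The largest has 9 vertices.

9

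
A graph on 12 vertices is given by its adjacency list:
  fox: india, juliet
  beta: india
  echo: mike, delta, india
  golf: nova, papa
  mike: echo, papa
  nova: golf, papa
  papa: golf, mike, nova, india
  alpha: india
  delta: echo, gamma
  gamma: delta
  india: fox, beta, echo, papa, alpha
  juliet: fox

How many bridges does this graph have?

The edges on the cycle india-papa-mike-echo-india are not bridges since each lies on that cycle.
But removing beta-india disconnects beta from india; removing delta-echo disconnects delta from echo; removing alpha-india disconnects alpha from india; removing delta-gamma disconnects delta from gamma — these are bridges.
In total 6 edges are bridges.

6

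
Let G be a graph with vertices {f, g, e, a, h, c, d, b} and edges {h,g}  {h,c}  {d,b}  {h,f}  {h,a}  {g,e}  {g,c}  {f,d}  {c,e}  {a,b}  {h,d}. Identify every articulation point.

h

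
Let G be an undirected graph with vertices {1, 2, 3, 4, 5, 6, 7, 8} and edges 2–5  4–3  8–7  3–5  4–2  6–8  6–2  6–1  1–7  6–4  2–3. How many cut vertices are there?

Removing 6 increases the component count from 1 to 2, so 6 is a cut vertex.
By contrast removing 1 leaves 1 component; it is not a cut vertex. No other vertex is a cut vertex either.

1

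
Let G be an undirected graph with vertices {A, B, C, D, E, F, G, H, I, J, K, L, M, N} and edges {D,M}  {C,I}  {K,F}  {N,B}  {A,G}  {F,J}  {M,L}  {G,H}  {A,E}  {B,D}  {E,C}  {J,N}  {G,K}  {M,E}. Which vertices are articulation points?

C, E, G, M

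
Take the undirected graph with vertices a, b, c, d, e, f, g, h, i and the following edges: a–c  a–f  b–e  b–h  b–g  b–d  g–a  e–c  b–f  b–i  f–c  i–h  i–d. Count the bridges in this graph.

The edges on the cycle b-g-a-f-b are not bridges since each lies on that cycle.
Every edge lies on some cycle, so there are no bridges.

0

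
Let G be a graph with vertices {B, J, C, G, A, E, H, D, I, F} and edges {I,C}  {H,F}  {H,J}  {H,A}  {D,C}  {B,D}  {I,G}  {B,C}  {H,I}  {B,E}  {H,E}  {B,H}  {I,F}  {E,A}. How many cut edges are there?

2

The edges on the cycle H-I-F-H are not bridges since each lies on that cycle.
But removing J–H disconnects J from H; removing I–G disconnects I from G — these are bridges.
That makes 2 bridges.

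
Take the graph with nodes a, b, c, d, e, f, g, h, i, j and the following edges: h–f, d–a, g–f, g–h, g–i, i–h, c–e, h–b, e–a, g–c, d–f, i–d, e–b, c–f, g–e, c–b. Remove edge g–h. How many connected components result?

2

g and h are still connected via g-i-h, so the component count stays at 2.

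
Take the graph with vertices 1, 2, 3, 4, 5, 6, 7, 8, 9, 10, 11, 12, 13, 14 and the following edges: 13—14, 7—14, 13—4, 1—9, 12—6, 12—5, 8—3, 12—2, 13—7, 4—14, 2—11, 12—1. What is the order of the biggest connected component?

10 is isolated — a component by itself.
Starting from 3 we can reach 3, 8. That is one component of size 2.
Starting from 4 we can reach 4, 7, 13, 14. That is one component of size 4.
Starting from 1 we can reach 1, 2, 5, 6, 9, 11, 12. That is one component of size 7.
The largest has 7 vertices.

7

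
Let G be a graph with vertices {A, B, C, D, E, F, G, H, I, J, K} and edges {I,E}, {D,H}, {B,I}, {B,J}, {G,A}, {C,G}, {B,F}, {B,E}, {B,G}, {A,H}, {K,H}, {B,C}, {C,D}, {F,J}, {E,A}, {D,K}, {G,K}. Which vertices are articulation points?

Removing B increases the component count from 1 to 2, so B is a cut vertex.
By contrast removing E leaves 1 component; it is not a cut vertex. No other vertex is a cut vertex either.

B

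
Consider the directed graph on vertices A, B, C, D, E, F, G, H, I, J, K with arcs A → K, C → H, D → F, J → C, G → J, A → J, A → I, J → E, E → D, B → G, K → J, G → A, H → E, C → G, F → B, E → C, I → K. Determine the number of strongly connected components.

{A, B, C, D, E, F, G, H, I, J, K} are all mutually reachable — one SCC of size 11.
That gives 1 strongly connected component.

1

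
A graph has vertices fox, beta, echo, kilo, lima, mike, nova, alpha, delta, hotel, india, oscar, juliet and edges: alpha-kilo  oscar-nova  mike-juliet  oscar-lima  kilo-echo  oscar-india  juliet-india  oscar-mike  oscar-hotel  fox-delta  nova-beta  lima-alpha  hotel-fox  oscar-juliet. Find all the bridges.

The edges on the cycle oscar-mike-juliet-oscar are not bridges since each lies on that cycle.
But removing nova-beta disconnects nova from beta; removing kilo-echo disconnects kilo from echo; removing hotel-oscar disconnects hotel from oscar; removing alpha-lima disconnects alpha from lima — these are bridges.
In total 9 edges are bridges.

alpha-kilo, alpha-lima, beta-nova, delta-fox, echo-kilo, fox-hotel, hotel-oscar, lima-oscar, nova-oscar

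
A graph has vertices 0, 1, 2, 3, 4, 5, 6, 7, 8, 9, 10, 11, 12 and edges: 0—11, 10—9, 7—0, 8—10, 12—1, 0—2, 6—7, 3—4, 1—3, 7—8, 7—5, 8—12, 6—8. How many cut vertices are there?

Removing 0 increases the component count from 1 to 3, so 0 is a cut vertex.
Removing 1 increases the component count from 1 to 2, so 1 is a cut vertex.
Removing 3 increases the component count from 1 to 2, so 3 is a cut vertex.
Likewise 7, 8, 10, 12 are cut vertices.
By contrast removing 11 leaves 1 component; it is not a cut vertex. No other vertex is a cut vertex either.

7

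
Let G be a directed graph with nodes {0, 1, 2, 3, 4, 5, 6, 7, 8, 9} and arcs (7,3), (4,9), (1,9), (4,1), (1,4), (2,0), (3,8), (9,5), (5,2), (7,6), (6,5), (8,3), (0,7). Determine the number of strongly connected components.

4

{0, 2, 5, 6, 7} are all mutually reachable — one SCC of size 5.
{3, 8} are all mutually reachable — one SCC of size 2.
{1, 4} are all mutually reachable — one SCC of size 2.
{9} is an SCC by itself.
That gives 4 strongly connected components.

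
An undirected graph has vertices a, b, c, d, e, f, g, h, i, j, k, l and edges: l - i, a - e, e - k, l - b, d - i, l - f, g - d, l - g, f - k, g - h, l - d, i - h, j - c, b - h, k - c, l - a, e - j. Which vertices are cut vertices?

Removing l increases the component count from 1 to 2, so l is a cut vertex.
By contrast removing c leaves 1 component; it is not a cut vertex. No other vertex is a cut vertex either.

l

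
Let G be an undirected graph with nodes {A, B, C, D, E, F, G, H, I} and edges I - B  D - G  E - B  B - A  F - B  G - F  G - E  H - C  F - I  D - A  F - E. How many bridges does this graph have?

1

The edges on the cycle G-F-I-B-E-G are not bridges since each lies on that cycle.
But removing C - H disconnects C from H — this is a bridge.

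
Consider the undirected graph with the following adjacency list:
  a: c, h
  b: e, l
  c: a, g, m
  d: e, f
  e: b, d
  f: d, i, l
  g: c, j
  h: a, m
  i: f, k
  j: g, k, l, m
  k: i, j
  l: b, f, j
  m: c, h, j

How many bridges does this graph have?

0

The edges on the cycle j-k-i-f-d-e-b-l-j are not bridges since each lies on that cycle.
Every edge lies on some cycle, so there are no bridges.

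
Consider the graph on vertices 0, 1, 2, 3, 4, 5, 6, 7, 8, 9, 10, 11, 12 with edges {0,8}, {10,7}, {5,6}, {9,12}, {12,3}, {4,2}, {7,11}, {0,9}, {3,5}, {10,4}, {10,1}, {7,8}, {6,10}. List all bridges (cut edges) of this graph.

1-10, 10-4, 11-7, 2-4

The edges on the cycle 0-9-12-3-5-6-10-7-8-0 are not bridges since each lies on that cycle.
But removing 11 - 7 disconnects 11 from 7; removing 4 - 10 disconnects 4 from 10; removing 4 - 2 disconnects 4 from 2; removing 1 - 10 disconnects 1 from 10 — these are bridges.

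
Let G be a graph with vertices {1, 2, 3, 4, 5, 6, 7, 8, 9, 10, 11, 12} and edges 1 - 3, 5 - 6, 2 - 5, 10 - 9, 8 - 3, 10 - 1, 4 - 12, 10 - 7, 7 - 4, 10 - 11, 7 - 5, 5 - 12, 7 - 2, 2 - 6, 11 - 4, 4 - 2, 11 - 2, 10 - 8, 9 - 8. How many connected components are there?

Starting from 1 we can reach 1, 2, 3, 4, 5, 6, 7, 8, 9, 10, 11, 12. That is one component of size 12.
Total: 1 component.

1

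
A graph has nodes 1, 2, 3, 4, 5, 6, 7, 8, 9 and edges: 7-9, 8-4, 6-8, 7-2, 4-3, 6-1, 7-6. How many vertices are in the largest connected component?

8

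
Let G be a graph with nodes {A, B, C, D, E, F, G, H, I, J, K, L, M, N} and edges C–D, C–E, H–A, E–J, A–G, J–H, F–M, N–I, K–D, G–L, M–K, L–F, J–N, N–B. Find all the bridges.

The edges on the cycle C-E-J-H-A-G-L-F-M-K-D-C are not bridges since each lies on that cycle.
But removing N–I disconnects N from I; removing N–B disconnects N from B; removing J–N disconnects J from N — these are bridges.

B-N, I-N, J-N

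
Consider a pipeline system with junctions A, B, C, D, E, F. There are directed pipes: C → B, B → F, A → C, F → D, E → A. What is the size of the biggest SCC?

1

{D} is an SCC by itself.
{E} is an SCC by itself.
{A} is an SCC by itself.
{C} is an SCC by itself.
{F} is an SCC by itself.
(and 1 more singleton SCC)
The largest has 1 vertex.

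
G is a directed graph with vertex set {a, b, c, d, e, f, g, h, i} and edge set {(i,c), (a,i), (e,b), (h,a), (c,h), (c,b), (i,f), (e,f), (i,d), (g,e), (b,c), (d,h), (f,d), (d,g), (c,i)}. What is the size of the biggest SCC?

{a, b, c, d, e, f, g, h, i} are all mutually reachable — one SCC of size 9.
The largest has 9 vertices.

9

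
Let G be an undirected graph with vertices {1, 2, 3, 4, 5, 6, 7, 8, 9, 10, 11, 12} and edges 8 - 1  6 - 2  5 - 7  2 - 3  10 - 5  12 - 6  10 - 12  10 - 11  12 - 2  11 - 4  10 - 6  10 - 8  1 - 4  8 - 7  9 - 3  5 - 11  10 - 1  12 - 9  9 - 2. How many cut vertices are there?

Removing 10 increases the component count from 1 to 2, so 10 is a cut vertex.
By contrast removing 8 leaves 1 component; it is not a cut vertex. No other vertex is a cut vertex either.

1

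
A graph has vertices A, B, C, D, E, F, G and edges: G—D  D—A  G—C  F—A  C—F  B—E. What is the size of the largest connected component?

5

Starting from B we can reach B, E. That is one component of size 2.
Starting from A we can reach A, C, D, F, G. That is one component of size 5.
The largest has 5 vertices.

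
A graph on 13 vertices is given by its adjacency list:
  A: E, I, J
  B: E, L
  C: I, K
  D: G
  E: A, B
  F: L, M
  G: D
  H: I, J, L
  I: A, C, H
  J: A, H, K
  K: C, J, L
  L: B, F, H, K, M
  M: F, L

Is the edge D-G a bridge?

Yes

Removing D-G leaves no path between D and G: the component count goes from 2 to 3. So it is a bridge.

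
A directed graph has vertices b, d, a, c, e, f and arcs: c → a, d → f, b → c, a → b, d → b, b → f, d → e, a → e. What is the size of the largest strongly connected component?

3

{a, b, c} are all mutually reachable — one SCC of size 3.
{f} is an SCC by itself.
{e} is an SCC by itself.
{d} is an SCC by itself.
The largest has 3 vertices.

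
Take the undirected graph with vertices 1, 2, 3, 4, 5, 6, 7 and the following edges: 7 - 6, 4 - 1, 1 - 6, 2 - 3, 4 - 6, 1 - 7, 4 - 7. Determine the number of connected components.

3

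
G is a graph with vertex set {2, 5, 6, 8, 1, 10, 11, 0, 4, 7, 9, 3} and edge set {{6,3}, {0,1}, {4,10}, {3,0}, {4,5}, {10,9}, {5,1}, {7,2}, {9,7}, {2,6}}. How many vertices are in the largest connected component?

8 is isolated — a component by itself.
11 is isolated — a component by itself.
Starting from 0 we can reach 0, 1, 2, 3, 4, 5, 6, 7, 9, 10. That is one component of size 10.
The largest has 10 vertices.

10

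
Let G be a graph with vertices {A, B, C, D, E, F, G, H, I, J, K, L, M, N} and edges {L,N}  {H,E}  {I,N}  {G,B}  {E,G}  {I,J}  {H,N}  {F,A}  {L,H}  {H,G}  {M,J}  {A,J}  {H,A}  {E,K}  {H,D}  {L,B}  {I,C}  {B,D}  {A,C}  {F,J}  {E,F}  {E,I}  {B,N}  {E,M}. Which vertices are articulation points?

Removing E increases the component count from 1 to 2, so E is a cut vertex.
By contrast removing C leaves 1 component; it is not a cut vertex. No other vertex is a cut vertex either.

E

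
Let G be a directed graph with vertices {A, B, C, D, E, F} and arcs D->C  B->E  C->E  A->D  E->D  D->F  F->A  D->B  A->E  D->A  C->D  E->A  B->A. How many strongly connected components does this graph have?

1

{A, B, C, D, E, F} are all mutually reachable — one SCC of size 6.
That gives 1 strongly connected component.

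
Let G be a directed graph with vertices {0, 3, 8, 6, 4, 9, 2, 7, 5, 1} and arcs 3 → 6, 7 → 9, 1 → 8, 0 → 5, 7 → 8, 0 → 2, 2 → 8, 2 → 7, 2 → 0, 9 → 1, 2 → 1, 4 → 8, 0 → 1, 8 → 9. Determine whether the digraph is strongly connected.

No

There is no directed path from 3 to 8, so the graph is not strongly connected.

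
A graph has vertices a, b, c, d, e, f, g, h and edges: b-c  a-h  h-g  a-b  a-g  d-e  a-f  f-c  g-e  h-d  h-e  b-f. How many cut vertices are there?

Removing a increases the component count from 1 to 2, so a is a cut vertex.
By contrast removing g leaves 1 component; it is not a cut vertex. No other vertex is a cut vertex either.

1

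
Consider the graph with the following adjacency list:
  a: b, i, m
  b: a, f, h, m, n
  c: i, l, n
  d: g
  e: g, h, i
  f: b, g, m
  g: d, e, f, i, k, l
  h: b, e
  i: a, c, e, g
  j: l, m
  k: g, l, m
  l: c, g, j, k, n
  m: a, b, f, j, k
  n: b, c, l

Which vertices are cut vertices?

Removing g increases the component count from 1 to 2, so g is a cut vertex.
By contrast removing e leaves 1 component; it is not a cut vertex. No other vertex is a cut vertex either.

g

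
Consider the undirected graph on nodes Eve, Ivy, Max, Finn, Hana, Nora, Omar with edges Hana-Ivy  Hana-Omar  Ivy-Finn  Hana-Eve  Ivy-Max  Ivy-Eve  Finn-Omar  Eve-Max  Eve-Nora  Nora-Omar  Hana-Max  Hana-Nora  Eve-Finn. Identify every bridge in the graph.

The edges on the cycle Hana-Ivy-Finn-Eve-Hana are not bridges since each lies on that cycle.
Every edge lies on some cycle, so there are no bridges.

none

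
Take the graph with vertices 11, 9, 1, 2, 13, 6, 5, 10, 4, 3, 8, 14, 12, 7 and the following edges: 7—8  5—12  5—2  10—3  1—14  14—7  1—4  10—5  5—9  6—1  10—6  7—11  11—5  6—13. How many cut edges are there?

The edges on the cycle 10-6-1-14-7-11-5-10 are not bridges since each lies on that cycle.
But removing 6—13 disconnects 6 from 13; removing 7—8 disconnects 7 from 8; removing 12—5 disconnects 12 from 5; removing 2—5 disconnects 2 from 5 — these are bridges.
In total 7 edges are bridges.

7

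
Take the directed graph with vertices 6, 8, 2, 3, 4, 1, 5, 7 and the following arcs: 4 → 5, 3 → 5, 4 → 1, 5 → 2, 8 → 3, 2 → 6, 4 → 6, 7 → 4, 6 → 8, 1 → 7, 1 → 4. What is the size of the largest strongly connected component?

5

{2, 3, 5, 6, 8} are all mutually reachable — one SCC of size 5.
{1, 4, 7} are all mutually reachable — one SCC of size 3.
The largest has 5 vertices.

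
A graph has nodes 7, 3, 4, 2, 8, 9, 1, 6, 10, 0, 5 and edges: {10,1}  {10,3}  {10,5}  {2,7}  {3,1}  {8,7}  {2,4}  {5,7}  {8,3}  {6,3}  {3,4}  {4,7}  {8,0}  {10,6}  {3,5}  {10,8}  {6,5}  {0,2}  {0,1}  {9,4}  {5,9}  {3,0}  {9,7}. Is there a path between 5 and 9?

From 5 we can reach 0, 1, 2, 3, 4, 5, 6, 7, 8, 9, 10, which includes 9.

Yes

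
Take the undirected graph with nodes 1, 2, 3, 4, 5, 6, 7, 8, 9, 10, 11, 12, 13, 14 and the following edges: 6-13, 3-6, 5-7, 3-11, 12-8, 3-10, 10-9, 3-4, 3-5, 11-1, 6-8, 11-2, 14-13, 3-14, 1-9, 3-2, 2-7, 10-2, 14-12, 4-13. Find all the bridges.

none

The edges on the cycle 3-5-7-2-3 are not bridges since each lies on that cycle.
Every edge lies on some cycle, so there are no bridges.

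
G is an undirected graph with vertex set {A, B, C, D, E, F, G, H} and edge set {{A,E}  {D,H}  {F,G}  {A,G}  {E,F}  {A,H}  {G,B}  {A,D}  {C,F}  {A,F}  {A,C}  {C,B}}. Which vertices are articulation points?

A

Removing A increases the component count from 1 to 2, so A is a cut vertex.
By contrast removing B leaves 1 component; it is not a cut vertex. No other vertex is a cut vertex either.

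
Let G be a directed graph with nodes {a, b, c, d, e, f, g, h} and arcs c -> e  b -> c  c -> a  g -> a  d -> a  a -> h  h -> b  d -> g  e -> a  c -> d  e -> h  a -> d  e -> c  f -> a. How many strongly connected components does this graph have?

{a, b, c, d, e, g, h} are all mutually reachable — one SCC of size 7.
{f} is an SCC by itself.
That gives 2 strongly connected components.

2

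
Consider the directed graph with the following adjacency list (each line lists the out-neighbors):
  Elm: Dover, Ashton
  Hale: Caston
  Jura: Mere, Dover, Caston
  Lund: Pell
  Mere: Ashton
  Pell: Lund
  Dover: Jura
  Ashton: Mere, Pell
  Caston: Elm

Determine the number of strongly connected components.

4

{Elm, Jura, Dover, Caston} are all mutually reachable — one SCC of size 4.
{Mere, Ashton} are all mutually reachable — one SCC of size 2.
{Lund, Pell} are all mutually reachable — one SCC of size 2.
{Hale} is an SCC by itself.
That gives 4 strongly connected components.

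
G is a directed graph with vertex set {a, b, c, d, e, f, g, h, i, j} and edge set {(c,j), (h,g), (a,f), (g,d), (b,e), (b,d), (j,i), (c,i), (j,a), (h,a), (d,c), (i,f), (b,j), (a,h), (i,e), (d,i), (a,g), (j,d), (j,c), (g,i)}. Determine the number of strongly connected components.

5

{a, c, d, g, h, j} are all mutually reachable — one SCC of size 6.
{e} is an SCC by itself.
{b} is an SCC by itself.
{f} is an SCC by itself.
{i} is an SCC by itself.
That gives 5 strongly connected components.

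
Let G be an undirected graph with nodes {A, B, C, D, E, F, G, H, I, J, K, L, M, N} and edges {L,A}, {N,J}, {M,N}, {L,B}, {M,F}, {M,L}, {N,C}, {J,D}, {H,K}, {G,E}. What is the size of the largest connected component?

I is isolated — a component by itself.
Starting from E we can reach E, G. That is one component of size 2.
Starting from H we can reach H, K. That is one component of size 2.
Starting from A we can reach A, B, C, D, F, J, L, M, N. That is one component of size 9.
The largest has 9 vertices.

9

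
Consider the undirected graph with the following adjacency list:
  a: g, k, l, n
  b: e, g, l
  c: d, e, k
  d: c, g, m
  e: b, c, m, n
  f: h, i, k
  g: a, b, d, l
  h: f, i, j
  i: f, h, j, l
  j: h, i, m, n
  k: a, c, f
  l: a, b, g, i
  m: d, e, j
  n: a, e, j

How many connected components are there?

Starting from a we can reach a, b, c, d, e, f, g, h, i, j, k, l, m, n. That is one component of size 14.
Total: 1 component.

1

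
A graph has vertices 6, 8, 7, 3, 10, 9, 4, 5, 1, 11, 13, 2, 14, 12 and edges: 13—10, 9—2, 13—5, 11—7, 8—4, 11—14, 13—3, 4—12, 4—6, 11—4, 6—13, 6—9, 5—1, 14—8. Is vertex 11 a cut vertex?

Deleting 11 raises the number of components from 1 to 2, so 11 is a cut vertex.

Yes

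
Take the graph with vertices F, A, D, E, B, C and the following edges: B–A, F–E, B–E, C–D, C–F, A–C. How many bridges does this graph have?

The edges on the cycle B-A-C-F-E-B are not bridges since each lies on that cycle.
But removing C–D disconnects C from D — this is a bridge.

1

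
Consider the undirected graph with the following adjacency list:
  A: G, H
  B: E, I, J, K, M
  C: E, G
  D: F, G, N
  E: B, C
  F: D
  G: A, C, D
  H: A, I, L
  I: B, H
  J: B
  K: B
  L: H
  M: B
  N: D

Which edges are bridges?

B-J, B-K, B-M, D-F, D-G, D-N, H-L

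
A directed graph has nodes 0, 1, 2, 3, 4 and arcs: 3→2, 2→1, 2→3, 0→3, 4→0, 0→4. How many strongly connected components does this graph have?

3

{0, 4} are all mutually reachable — one SCC of size 2.
{2, 3} are all mutually reachable — one SCC of size 2.
{1} is an SCC by itself.
That gives 3 strongly connected components.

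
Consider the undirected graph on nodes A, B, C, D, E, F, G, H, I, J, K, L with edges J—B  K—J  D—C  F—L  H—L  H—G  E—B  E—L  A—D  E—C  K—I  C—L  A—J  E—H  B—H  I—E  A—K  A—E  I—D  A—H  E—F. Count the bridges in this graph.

1

The edges on the cycle K-I-E-B-J-K are not bridges since each lies on that cycle.
But removing G—H disconnects G from H — this is a bridge.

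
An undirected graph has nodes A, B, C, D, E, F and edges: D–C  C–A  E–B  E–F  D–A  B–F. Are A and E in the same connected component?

No

The component containing A is {A, C, D}, and E is not in it.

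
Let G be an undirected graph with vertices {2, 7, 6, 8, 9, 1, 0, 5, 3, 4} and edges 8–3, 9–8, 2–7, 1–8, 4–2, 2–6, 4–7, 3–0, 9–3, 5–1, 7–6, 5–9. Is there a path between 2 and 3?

The component containing 2 is {2, 4, 6, 7}, and 3 is not in it.

No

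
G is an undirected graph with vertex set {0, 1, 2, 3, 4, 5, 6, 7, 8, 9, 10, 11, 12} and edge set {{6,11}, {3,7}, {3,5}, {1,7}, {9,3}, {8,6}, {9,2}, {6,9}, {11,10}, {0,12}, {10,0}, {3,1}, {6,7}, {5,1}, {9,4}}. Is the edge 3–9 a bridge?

No

After removing 3–9, the path 3-7-6-9 still connects them, so the edge is not a bridge.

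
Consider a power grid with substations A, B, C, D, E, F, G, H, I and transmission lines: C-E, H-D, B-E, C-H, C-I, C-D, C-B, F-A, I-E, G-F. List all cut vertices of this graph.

C, F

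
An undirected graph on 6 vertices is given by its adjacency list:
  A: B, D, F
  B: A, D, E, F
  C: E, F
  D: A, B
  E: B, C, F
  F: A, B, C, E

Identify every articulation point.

none

Removing E, for instance, still leaves 1 component. No single vertex removal increases the component count — the graph has no articulation points.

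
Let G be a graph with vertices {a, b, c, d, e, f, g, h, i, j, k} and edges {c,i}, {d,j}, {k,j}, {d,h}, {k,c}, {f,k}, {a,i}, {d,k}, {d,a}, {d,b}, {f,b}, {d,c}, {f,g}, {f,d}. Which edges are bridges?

d-h, f-g

The edges on the cycle d-k-c-i-a-d are not bridges since each lies on that cycle.
But removing d—h disconnects d from h; removing g—f disconnects g from f — these are bridges.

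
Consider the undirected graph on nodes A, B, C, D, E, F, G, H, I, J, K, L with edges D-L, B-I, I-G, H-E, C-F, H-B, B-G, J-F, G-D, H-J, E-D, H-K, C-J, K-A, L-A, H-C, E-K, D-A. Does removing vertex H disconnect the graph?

Yes

Deleting H raises the number of components from 1 to 2, so H is a cut vertex.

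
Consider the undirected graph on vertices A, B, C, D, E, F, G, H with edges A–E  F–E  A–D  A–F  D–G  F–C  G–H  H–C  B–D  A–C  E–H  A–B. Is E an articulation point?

No

Deleting E leaves 1 component (was 1) (its neighbors A, F, H remain connected to each other), so E is not a cut vertex.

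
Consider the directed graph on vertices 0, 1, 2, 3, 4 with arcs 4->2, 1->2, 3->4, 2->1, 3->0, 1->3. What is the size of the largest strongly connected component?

{1, 2, 3, 4} are all mutually reachable — one SCC of size 4.
{0} is an SCC by itself.
The largest has 4 vertices.

4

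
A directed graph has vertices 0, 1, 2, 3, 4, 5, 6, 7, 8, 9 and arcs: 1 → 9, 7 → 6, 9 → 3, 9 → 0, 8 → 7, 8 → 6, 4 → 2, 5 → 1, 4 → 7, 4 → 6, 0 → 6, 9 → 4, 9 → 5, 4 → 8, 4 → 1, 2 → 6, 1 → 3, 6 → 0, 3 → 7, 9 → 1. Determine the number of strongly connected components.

6

{1, 4, 5, 9} are all mutually reachable — one SCC of size 4.
{0, 6} are all mutually reachable — one SCC of size 2.
{2} is an SCC by itself.
{8} is an SCC by itself.
{7} is an SCC by itself.
(and 1 more singleton SCC)
That gives 6 strongly connected components.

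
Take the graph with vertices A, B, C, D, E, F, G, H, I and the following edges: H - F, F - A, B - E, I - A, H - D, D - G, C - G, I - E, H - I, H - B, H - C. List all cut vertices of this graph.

Removing H increases the component count from 1 to 2, so H is a cut vertex.
By contrast removing A leaves 1 component; it is not a cut vertex. No other vertex is a cut vertex either.

H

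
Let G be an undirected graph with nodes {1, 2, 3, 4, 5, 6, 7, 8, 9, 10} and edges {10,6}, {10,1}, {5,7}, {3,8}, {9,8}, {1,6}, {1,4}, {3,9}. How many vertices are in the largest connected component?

2 is isolated — a component by itself.
Starting from 5 we can reach 5, 7. That is one component of size 2.
Starting from 3 we can reach 3, 8, 9. That is one component of size 3.
Starting from 1 we can reach 1, 4, 6, 10. That is one component of size 4.
The largest has 4 vertices.

4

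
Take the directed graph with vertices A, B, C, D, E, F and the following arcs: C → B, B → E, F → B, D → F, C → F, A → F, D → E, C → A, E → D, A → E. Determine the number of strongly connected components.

3

{B, D, E, F} are all mutually reachable — one SCC of size 4.
{A} is an SCC by itself.
{C} is an SCC by itself.
That gives 3 strongly connected components.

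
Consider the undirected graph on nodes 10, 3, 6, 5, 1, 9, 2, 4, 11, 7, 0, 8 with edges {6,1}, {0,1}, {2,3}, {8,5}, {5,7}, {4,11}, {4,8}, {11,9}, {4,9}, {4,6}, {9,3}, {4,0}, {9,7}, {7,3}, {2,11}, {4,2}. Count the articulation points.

Removing 4 increases the component count from 2 to 3, so 4 is a cut vertex.
By contrast removing 2 leaves 2 components; it is not a cut vertex. No other vertex is a cut vertex either.

1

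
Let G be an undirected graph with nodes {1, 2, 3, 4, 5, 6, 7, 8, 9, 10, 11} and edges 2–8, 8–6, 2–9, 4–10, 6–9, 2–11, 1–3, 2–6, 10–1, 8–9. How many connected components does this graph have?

4

7 is isolated — a component by itself.
5 is isolated — a component by itself.
Starting from 1 we can reach 1, 3, 4, 10. That is one component of size 4.
Starting from 2 we can reach 2, 6, 8, 9, 11. That is one component of size 5.
Total: 4 components.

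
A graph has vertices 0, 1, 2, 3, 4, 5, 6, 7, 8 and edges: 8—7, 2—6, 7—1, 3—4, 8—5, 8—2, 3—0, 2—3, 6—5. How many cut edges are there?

The edges on the cycle 8-2-6-5-8 are not bridges since each lies on that cycle.
But removing 2—3 disconnects 2 from 3; removing 8—7 disconnects 8 from 7; removing 3—4 disconnects 3 from 4; removing 7—1 disconnects 7 from 1 — these are bridges.
In total 5 edges are bridges.

5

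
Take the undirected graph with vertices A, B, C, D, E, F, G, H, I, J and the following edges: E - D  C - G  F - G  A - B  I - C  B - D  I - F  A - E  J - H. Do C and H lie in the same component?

No

The component containing C is {C, F, G, I}, and H is not in it.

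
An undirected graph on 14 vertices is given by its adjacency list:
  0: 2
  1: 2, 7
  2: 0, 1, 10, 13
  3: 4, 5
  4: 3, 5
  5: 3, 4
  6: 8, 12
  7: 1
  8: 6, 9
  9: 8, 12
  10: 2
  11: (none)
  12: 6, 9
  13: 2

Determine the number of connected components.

4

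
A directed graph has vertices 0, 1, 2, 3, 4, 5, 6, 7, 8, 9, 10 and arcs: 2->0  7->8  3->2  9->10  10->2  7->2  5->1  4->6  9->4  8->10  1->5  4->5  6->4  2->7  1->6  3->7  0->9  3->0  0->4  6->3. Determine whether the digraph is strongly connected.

Yes

From 9 we can reach every vertex (0, 1, 2, 3, 4, 5, 6, 7, 8, 9, 10), and every vertex can reach 9 (0, 1, 2, 3, 4, 5, 6, 7, 8, 9, 10). So the whole graph is one strongly connected component.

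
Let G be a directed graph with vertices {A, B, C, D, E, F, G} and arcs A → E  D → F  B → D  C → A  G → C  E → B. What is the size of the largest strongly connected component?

{B} is an SCC by itself.
{F} is an SCC by itself.
{D} is an SCC by itself.
{E} is an SCC by itself.
{A} is an SCC by itself.
(and 2 more singleton SCCs)
The largest has 1 vertex.

1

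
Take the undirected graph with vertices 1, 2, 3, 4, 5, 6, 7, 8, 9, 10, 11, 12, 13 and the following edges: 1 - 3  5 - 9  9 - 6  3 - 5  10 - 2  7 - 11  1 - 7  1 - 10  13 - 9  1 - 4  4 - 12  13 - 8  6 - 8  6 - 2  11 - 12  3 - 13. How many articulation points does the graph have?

1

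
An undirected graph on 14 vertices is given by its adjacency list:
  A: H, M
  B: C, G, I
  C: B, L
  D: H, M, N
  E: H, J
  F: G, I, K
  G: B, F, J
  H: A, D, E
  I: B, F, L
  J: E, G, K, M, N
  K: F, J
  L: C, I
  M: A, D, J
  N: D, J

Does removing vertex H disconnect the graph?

Deleting H leaves 1 component (was 1) (its neighbors A, D, E remain connected to each other), so H is not a cut vertex.

No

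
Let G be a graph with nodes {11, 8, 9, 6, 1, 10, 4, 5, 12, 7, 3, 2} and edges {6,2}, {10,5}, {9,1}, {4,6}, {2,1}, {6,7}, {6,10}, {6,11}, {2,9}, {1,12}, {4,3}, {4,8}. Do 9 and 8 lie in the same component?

Yes

From 9 we can reach 1, 2, 3, 4, 5, 6, 7, 8, 9, 10, 11, 12, which includes 8.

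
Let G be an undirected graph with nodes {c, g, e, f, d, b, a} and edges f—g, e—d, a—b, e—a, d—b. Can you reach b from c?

The component containing c is {c}, and b is not in it.

No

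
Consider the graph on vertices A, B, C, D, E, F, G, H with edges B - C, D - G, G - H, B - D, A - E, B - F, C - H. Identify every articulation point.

B

Removing B increases the component count from 2 to 3, so B is a cut vertex.
By contrast removing H leaves 2 components; it is not a cut vertex. No other vertex is a cut vertex either.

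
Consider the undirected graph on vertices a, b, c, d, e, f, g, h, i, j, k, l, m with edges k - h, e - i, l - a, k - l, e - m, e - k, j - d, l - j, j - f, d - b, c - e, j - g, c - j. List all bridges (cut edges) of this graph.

The edges on the cycle c-e-k-l-j-c are not bridges since each lies on that cycle.
But removing k - h disconnects k from h; removing j - d disconnects j from d; removing j - g disconnects j from g; removing i - e disconnects i from e — these are bridges.
In total 8 edges are bridges.

a-l, b-d, d-j, e-i, e-m, f-j, g-j, h-k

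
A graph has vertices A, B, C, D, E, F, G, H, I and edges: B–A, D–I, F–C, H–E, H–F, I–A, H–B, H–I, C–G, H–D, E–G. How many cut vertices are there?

1

Removing H increases the component count from 1 to 2, so H is a cut vertex.
By contrast removing F leaves 1 component; it is not a cut vertex. No other vertex is a cut vertex either.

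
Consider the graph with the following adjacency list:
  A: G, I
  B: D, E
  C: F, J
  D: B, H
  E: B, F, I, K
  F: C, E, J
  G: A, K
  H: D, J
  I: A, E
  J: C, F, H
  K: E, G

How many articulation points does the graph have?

Removing E increases the component count from 1 to 2, so E is a cut vertex.
By contrast removing K leaves 1 component; it is not a cut vertex. No other vertex is a cut vertex either.

1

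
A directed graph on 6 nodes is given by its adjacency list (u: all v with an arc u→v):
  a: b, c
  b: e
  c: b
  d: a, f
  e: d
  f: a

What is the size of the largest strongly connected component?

6

{a, b, c, d, e, f} are all mutually reachable — one SCC of size 6.
The largest has 6 vertices.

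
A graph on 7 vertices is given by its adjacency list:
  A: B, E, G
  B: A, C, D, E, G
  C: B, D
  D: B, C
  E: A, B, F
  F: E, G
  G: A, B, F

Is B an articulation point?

Deleting B raises the number of components from 1 to 2, so B is a cut vertex.

Yes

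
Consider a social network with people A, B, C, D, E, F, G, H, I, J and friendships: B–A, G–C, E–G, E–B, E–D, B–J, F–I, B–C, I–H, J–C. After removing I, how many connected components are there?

3

With I gone, the remaining components are: {F}; {H}; {A, B, C, D, E, G, J}.
That is 3 components.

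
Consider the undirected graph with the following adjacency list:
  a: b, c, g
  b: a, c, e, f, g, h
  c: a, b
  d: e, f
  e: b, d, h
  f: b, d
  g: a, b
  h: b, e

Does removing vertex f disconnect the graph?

Deleting f leaves 1 component (was 1) (its neighbors b, d remain connected to each other), so f is not a cut vertex.

No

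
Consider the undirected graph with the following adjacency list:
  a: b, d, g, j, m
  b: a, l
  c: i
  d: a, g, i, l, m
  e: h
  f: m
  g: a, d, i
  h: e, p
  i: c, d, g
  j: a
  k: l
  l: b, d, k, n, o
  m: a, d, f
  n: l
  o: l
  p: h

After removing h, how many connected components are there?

3

With h gone, the remaining components are: {e}; {p}; {a, b, c, d, f, g, i, j, k, l, m, n, o}.
That is 3 components.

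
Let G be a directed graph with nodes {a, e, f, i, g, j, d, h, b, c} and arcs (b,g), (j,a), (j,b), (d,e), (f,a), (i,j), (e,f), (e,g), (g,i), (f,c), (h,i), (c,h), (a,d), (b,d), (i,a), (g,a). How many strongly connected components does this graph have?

{a, b, c, d, e, f, g, h, i, j} are all mutually reachable — one SCC of size 10.
That gives 1 strongly connected component.

1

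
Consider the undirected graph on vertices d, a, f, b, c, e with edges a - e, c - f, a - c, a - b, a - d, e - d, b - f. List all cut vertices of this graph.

a

Removing a increases the component count from 1 to 2, so a is a cut vertex.
By contrast removing b leaves 1 component; it is not a cut vertex. No other vertex is a cut vertex either.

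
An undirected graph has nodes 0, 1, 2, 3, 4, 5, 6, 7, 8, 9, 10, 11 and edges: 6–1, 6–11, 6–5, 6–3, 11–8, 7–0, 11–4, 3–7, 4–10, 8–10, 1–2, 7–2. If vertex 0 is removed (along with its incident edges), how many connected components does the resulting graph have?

2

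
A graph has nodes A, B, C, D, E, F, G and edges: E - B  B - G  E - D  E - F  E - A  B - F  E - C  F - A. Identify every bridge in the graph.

B-G, C-E, D-E

The edges on the cycle E-B-F-A-E are not bridges since each lies on that cycle.
But removing B - G disconnects B from G; removing D - E disconnects D from E; removing E - C disconnects E from C — these are bridges.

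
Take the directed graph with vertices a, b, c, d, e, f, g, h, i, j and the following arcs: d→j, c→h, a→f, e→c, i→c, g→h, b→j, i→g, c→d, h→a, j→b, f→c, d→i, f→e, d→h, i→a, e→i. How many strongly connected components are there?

2

{a, c, d, e, f, g, h, i} are all mutually reachable — one SCC of size 8.
{b, j} are all mutually reachable — one SCC of size 2.
That gives 2 strongly connected components.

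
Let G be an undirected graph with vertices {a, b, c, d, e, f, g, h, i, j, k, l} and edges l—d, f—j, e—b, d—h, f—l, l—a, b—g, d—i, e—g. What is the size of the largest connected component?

k is isolated — a component by itself.
c is isolated — a component by itself.
Starting from b we can reach b, e, g. That is one component of size 3.
Starting from a we can reach a, d, f, h, i, j, l. That is one component of size 7.
The largest has 7 vertices.

7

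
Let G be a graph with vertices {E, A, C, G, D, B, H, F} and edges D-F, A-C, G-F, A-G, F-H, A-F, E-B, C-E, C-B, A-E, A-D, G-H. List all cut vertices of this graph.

Removing A increases the component count from 1 to 2, so A is a cut vertex.
By contrast removing B leaves 1 component; it is not a cut vertex. No other vertex is a cut vertex either.

A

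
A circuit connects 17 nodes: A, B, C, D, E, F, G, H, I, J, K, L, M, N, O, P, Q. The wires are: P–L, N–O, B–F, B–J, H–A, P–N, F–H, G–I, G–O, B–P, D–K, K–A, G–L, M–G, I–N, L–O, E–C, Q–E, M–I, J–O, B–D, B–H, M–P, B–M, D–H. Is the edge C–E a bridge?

Removing C–E leaves no path between C and E: the component count goes from 2 to 3. So it is a bridge.

Yes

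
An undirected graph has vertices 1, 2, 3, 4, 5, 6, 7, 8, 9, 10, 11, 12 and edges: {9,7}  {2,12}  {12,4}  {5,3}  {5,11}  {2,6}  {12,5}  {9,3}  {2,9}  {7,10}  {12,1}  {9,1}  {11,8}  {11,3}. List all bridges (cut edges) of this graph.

10-7, 11-8, 12-4, 2-6, 7-9

The edges on the cycle 2-9-1-12-2 are not bridges since each lies on that cycle.
But removing 8–11 disconnects 8 from 11; removing 10–7 disconnects 10 from 7; removing 12–4 disconnects 12 from 4; removing 6–2 disconnects 6 from 2 — these are bridges.
In total 5 edges are bridges.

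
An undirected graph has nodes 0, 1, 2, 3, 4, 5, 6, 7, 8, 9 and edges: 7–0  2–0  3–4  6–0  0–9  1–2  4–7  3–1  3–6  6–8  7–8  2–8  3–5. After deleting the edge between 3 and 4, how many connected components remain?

1

3 and 4 are still connected via 3-6-8-7-4, so the component count stays at 1.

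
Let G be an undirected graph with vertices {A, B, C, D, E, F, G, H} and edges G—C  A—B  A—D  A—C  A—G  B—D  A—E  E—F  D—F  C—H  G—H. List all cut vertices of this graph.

A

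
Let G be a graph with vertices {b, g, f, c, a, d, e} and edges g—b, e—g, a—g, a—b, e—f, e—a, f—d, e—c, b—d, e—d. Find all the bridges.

c-e

The edges on the cycle a-g-b-a are not bridges since each lies on that cycle.
But removing c—e disconnects c from e — this is a bridge.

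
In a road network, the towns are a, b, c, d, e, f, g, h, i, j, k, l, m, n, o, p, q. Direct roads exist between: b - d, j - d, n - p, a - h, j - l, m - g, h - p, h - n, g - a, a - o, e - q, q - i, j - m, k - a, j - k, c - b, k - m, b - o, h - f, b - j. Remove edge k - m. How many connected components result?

k and m are still connected via k-j-m, so the component count stays at 2.

2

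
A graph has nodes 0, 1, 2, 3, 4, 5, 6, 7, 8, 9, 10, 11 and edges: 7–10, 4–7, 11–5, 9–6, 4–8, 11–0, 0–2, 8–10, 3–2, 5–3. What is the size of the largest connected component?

1 is isolated — a component by itself.
Starting from 6 we can reach 6, 9. That is one component of size 2.
Starting from 4 we can reach 4, 7, 8, 10. That is one component of size 4.
Starting from 0 we can reach 0, 2, 3, 5, 11. That is one component of size 5.
The largest has 5 vertices.

5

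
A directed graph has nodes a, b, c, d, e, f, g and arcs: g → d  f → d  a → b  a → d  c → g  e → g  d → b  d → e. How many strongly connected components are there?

{d, e, g} are all mutually reachable — one SCC of size 3.
{f} is an SCC by itself.
{c} is an SCC by itself.
{a} is an SCC by itself.
{b} is an SCC by itself.
That gives 5 strongly connected components.

5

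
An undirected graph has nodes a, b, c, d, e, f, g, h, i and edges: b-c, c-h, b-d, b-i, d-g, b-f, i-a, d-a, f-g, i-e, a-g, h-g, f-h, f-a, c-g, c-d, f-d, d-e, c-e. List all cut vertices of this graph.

Removing h, for instance, still leaves 1 component. No single vertex removal increases the component count — the graph has no articulation points.

none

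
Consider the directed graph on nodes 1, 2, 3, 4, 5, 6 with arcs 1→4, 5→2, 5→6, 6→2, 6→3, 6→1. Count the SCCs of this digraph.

6

{4} is an SCC by itself.
{6} is an SCC by itself.
{3} is an SCC by itself.
{1} is an SCC by itself.
{5} is an SCC by itself.
(and 1 more singleton SCC)
That gives 6 strongly connected components.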